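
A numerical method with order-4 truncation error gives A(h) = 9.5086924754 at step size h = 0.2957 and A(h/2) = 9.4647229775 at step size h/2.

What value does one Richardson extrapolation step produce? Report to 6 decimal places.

9.461792

r = 4, so 2^r = 16.
A(h/2) − A(h) = 9.4647229775 − 9.5086924754 = -0.0439694979
Divide by 2^4 − 1 = 15: (-0.0439694979)/15 = -0.0029312999
R = 9.4647229775 − 0.0029312999 = 9.4617916776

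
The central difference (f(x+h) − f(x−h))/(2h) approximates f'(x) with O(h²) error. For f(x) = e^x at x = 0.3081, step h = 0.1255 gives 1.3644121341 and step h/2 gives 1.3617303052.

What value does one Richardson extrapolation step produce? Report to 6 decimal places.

1.360836

r = 2, so 2^r = 4.
Top: 4(1.3617303052) − (1.3644121341) = 4.0825090867
Divide by 2^2 − 1 = 3.
Extrapolated: 4.0825090867 / 3 = 1.3608363622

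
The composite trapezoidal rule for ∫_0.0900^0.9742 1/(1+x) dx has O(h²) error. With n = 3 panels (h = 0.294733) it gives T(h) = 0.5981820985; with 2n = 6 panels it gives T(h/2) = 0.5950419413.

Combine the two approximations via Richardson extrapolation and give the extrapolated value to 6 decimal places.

Error is O(h^2); halving h shrinks it by 2^2 = 4.
4×0.5950419413 = 2.3801677652; subtract 0.5981820985 → 1.7819856667
Divide by 2^2 − 1 = 3.
Result: 0.5939952222

0.593995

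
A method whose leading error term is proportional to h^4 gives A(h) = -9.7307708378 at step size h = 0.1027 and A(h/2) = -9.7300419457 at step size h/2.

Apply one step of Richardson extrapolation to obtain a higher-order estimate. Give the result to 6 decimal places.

-9.729993

Error is O(h^4); halving h shrinks it by 2^4 = 16.
Difference of the inputs: -9.7300419457 − (-9.7307708378) = 0.0007288921
Correction (A(h/2) − A(h))/(16 − 1) = 0.0007288921/15 = 0.0000485928
R = -9.7300419457 + 0.0000485928 = -9.7299933529
Correction |R − A(h/2)| = 4.859e-05; gap |A(h/2) − A(h)| = 7.289e-04.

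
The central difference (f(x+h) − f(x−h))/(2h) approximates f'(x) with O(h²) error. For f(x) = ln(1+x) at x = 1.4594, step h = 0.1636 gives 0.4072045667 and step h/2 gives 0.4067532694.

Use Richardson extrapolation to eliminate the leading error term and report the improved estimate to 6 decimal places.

Leading term ∝ h^2; use weight 4 = 2^2.
4·0.4067532694 − 0.4072045667 = 1.2198085109
1.2198085109 ÷ 3 = 0.4066028370

0.406603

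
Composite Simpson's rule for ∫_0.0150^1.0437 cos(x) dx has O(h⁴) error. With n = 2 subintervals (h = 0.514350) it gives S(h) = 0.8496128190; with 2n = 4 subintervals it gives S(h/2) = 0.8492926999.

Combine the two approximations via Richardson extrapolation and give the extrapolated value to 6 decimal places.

Leading term ∝ h^4; use weight 16 = 2^4.
Numerator 16·A(h/2) − A(h) = 16·0.8492926999 − 0.8496128190 = 12.7390703794
Divide by 2^4 − 1 = 15.
12.7390703794 ÷ 15 = 0.8492713586
Shift from A(h/2): −0.0000213413.

0.849271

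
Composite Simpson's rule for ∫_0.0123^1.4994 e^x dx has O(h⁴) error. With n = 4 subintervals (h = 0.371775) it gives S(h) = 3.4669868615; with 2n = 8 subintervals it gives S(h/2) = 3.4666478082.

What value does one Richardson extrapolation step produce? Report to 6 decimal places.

Leading term ∝ h^4; use weight 16 = 2^4.
Difference of the inputs: 3.4666478082 − 3.4669868615 = -0.0003390533
Correction (A(h/2) − A(h))/(16 − 1) = (-0.0003390533)/15 = -0.0000226036
R = 3.4666478082 − 0.0000226036 = 3.4666252046
Correction |R − A(h/2)| = 2.260e-05; gap |A(h/2) − A(h)| = 3.391e-04.

3.466625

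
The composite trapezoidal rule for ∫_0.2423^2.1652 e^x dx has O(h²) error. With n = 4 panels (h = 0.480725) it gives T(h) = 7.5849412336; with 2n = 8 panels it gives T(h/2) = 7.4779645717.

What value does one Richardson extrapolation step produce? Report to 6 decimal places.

7.442306

r = 2, so 2^r = 4.
4*7.4779645717 − 7.5849412336 = 22.3269170532
Denominator 4 − 1 = 3.
22.3269170532 ÷ 3 = 7.4423056844
Gap between inputs: 1.070e-01; correction applied: −0.0356588873.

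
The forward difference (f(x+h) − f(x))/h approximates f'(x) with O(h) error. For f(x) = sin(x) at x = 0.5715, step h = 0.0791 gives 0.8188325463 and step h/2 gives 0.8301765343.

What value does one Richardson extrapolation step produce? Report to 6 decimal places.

Leading term ∝ h^1; use weight 2 = 2^1.
Top: 2(0.8301765343) − (0.8188325463) = 0.8415205223
Denominator 2 − 1 = 1.
Result: 0.8415205223

0.841521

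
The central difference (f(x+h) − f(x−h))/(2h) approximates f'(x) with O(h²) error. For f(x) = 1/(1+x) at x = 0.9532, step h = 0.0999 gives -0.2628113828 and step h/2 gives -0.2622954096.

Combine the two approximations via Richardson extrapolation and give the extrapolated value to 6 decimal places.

Method order is 2; weight 2^2 = 4.
Numerator 4·A(h/2) − A(h) = 4·(-0.2622954096) − (-0.2628113828) = -0.7863702556
R = (-0.7863702556)/3 = -0.2621234185

-0.262123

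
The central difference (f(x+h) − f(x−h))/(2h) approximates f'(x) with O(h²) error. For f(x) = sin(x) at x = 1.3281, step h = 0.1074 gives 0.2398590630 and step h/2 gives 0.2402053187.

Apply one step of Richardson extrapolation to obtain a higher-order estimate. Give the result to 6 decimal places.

0.240321

r = 2, so 2^r = 4.
4*0.2402053187 = 0.9608212748; subtract 0.2398590630 → 0.7209622118
Divide by 2^2 − 1 = 3.
R = 0.7209622118/3 = 0.2403207373
Shift from A(h/2): +0.0001154186.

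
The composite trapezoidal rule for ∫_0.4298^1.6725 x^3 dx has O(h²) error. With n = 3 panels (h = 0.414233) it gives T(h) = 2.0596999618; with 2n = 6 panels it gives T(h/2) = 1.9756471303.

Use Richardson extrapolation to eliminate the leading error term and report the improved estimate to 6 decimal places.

1.947630

Method order is 2; weight 2^2 = 4.
4*1.9756471303 − 2.0596999618 = 5.8428885594
R = 5.8428885594/3 = 1.9476295198
Shift from A(h/2): −0.0280176105.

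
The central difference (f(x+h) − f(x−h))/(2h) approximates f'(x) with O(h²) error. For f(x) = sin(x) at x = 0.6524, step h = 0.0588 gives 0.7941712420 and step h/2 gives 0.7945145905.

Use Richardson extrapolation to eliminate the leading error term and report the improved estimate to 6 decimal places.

0.794629

The method has order 2: 2^2 = 4.
Top: 4(0.7945145905) − (0.7941712420) = 2.3838871200
(4 × 0.7945145905 − 0.7941712420)/(4 − 1) = 0.7946290400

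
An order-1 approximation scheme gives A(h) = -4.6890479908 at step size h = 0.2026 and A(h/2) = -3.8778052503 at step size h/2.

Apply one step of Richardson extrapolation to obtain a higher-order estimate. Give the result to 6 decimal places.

-3.066563

Order 1 gives 2^r = 2 and 2^r − 1 = 1.
Weighted: (-7.7556105006) − (-4.6890479908) = -3.0665625098
Divide by 2^1 − 1 = 1.
R = (-3.0665625098)/1 = -3.0665625098
Correction |R − A(h/2)| = 8.112e-01; gap |A(h/2) − A(h)| = 8.112e-01.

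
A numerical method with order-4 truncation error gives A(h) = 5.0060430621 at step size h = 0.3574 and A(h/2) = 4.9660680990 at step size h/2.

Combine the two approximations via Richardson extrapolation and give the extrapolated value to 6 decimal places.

Leading term ∝ h^4; use weight 16 = 2^4.
16 × 4.9660680990 = 79.4570895840; subtract 5.0060430621 → 74.4510465219
Denominator 16 − 1 = 15.
Extrapolated: 74.4510465219 / 15 = 4.9634031015

4.963403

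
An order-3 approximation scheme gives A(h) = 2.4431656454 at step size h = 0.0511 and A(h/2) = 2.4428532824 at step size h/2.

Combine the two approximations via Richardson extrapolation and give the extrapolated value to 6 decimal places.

r = 3: numerator weight 8, denominator 7.
Top: 8(2.4428532824) − (2.4431656454) = 17.0996606138
Divide by 2^3 − 1 = 7.
So the Richardson estimate is 2.4428086591.

2.442809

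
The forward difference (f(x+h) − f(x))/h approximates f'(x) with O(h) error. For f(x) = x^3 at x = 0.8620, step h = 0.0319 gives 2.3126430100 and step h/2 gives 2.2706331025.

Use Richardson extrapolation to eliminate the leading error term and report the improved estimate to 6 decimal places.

2.228623

r = 1, so 2^r = 2.
A(h/2) − A(h) = 2.2706331025 − 2.3126430100 = -0.0420099075
Correction (A(h/2) − A(h))/(2 − 1) = (-0.0420099075)/1 = -0.0420099075
R = A(h/2) + (A(h/2) − A(h))/1 = 2.2706331025 − 0.0420099075 = 2.2286231950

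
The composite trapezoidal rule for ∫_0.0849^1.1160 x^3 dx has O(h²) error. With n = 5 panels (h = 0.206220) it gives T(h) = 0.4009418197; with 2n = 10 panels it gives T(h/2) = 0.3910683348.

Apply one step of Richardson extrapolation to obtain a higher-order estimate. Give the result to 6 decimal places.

r = 2, so 2^r = 4.
A(h/2) − A(h) = 0.3910683348 − 0.4009418197 = -0.0098734849
Correction (A(h/2) − A(h))/(4 − 1) = (-0.0098734849)/3 = -0.0032911616
R = 0.3910683348 − 0.0032911616 = 0.3877771732

0.387777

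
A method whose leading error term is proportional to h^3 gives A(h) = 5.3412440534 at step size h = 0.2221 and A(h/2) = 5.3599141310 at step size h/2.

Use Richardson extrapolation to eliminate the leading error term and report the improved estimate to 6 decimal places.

5.362581

Order 3 gives 2^r = 8 and 2^r − 1 = 7.
Top: 8(5.3599141310) − (5.3412440534) = 37.5380689946
Extrapolated: 37.5380689946 / 7 = 5.3625812849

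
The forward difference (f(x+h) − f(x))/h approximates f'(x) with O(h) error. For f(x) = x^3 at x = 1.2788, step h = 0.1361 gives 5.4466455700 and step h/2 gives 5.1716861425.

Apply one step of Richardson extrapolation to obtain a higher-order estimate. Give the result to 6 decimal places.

4.896727

Order 1 gives 2^r = 2 and 2^r − 1 = 1.
2·5.1716861425 = 10.3433722850; subtract 5.4466455700 → 4.8967267150
Denominator 2 − 1 = 1.
Result: 4.8967267150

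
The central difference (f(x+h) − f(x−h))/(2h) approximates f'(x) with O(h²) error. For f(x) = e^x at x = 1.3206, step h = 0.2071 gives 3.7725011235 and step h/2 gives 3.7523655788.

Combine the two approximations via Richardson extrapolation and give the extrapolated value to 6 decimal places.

3.745654

The method has order 2: 2^2 = 4.
A(h/2) − A(h) = 3.7523655788 − 3.7725011235 = -0.0201355447
Divide by 2^2 − 1 = 3: (-0.0201355447)/3 = -0.0067118482
R = A(h/2) + (A(h/2) − A(h))/3 = 3.7523655788 − 0.0067118482 = 3.7456537306
Correction |R − A(h/2)| = 6.712e-03; gap |A(h/2) − A(h)| = 2.014e-02.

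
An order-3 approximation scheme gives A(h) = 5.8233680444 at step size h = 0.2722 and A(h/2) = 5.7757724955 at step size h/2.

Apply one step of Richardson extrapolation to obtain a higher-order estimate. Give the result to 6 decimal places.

5.768973

r = 3: numerator weight 8, denominator 7.
A(h/2) − A(h) = 5.7757724955 − 5.8233680444 = -0.0475955489
Correction (A(h/2) − A(h))/(8 − 1) = (-0.0475955489)/7 = -0.0067993641
R = 5.7757724955 − 0.0067993641 = 5.7689731314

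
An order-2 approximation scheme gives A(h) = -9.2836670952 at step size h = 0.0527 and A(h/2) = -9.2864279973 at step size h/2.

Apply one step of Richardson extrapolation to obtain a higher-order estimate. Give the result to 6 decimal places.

-9.287348

Method order is 2; weight 2^2 = 4.
4×(-9.2864279973) = -37.1457119892; (-37.1457119892) − (-9.2836670952) = -27.8620448940
Denominator 4 − 1 = 3.
R = (-27.8620448940)/3 = -9.2873482980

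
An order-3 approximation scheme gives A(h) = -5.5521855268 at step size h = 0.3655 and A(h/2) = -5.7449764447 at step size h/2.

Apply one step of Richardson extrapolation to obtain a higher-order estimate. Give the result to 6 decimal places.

-5.772518

The method has order 3: 2^3 = 8.
Weighted: (-45.9598115576) − (-5.5521855268) = -40.4076260308
Divide by 2^3 − 1 = 7.
Result: -5.7725180044
Shift from A(h/2): −0.0275415597.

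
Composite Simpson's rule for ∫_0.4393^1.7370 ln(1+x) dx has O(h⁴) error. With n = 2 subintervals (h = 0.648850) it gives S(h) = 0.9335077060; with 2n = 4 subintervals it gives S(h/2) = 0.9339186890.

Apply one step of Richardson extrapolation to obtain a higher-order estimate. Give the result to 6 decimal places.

0.933946

Method order is 4; weight 2^4 = 16.
Weighted: 14.9426990240 − 0.9335077060 = 14.0091913180
Extrapolated: 14.0091913180 / 15 = 0.9339460879
Shift from A(h/2): +0.0000273989.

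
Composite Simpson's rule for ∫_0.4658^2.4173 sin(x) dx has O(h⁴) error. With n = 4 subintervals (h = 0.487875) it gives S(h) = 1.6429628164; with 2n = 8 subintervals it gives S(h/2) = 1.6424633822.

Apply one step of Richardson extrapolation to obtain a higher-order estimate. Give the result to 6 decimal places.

1.642430

Leading term ∝ h^4; use weight 16 = 2^4.
16·1.6424633822 − 1.6429628164 = 24.6364512988
(16·1.6424633822 − 1.6429628164)/(16 − 1) = 1.6424300866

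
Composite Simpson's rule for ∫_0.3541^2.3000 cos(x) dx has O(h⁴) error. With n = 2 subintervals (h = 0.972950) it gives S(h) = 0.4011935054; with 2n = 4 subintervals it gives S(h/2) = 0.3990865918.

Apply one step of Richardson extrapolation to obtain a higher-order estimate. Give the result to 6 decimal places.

0.398946

r = 4: numerator weight 16, denominator 15.
Weighted: 6.3853854688 − 0.4011935054 = 5.9841919634
Divide by 2^4 − 1 = 15.
5.9841919634 ÷ 15 = 0.3989461309
Correction |R − A(h/2)| = 1.405e-04; gap |A(h/2) − A(h)| = 2.107e-03.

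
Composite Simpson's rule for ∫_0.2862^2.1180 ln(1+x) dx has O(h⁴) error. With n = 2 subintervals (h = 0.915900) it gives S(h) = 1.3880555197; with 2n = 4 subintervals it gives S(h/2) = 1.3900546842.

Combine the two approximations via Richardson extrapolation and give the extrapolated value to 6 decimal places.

1.390188

The method has order 4: 2^4 = 16.
16·1.3900546842 − 1.3880555197 = 20.8528194275
Denominator 16 − 1 = 15.
So the Richardson estimate is 1.3901879618.
Shift from A(h/2): +0.0001332776.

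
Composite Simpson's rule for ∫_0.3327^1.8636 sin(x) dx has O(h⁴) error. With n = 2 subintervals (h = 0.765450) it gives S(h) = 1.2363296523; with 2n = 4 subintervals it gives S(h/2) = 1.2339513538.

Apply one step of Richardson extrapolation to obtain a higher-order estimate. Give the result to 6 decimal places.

1.233793

With r = 4 the leading error scales as h^4, so the weight is 2^4 = 16.
Weighted: 19.7432216608 − 1.2363296523 = 18.5068920085
Extrapolated: 18.5068920085 / 15 = 1.2337928006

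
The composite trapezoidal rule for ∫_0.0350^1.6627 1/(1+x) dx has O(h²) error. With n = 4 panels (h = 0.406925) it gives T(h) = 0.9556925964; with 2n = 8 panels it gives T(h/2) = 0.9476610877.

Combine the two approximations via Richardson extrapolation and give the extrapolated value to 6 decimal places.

Method order is 2; weight 2^2 = 4.
A(h/2) − A(h) = 0.9476610877 − 0.9556925964 = -0.0080315087
Correction (A(h/2) − A(h))/(4 − 1) = (-0.0080315087)/3 = -0.0026771696
R = 0.9476610877 − 0.0026771696 = 0.9449839181

0.944984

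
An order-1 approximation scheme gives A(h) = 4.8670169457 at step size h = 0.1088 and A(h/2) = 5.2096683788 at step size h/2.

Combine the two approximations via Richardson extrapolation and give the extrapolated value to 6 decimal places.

5.552320

Error is O(h^1); halving h shrinks it by 2^1 = 2.
2*5.2096683788 = 10.4193367576; 10.4193367576 − 4.8670169457 = 5.5523198119
Divide by 2^1 − 1 = 1.
5.5523198119 ÷ 1 = 5.5523198119
Shift from A(h/2): +0.3426514331.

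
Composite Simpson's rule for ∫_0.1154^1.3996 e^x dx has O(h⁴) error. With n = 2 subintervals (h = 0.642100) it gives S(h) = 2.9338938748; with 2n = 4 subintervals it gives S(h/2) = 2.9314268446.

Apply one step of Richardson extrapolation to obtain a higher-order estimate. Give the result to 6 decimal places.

Leading term ∝ h^4; use weight 16 = 2^4.
Numerator 16*A(h/2) − A(h) = 16*2.9314268446 − 2.9338938748 = 43.9689356388
43.9689356388 ÷ 15 = 2.9312623759

2.931262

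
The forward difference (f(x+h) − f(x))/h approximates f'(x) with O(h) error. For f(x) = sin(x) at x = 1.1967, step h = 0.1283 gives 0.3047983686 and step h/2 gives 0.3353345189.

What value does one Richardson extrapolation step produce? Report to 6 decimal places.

Error is O(h^1); halving h shrinks it by 2^1 = 2.
2^1*A(h/2) = 0.6706690378; minus A(h) gives 0.3658706692.
R = 0.3658706692/1 = 0.3658706692

0.365871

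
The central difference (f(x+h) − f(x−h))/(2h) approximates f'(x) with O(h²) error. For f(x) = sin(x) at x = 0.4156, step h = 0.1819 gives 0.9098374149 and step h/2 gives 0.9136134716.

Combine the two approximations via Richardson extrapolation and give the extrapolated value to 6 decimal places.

0.914872

Leading term ∝ h^2; use weight 4 = 2^2.
Weighted: 3.6544538864 − 0.9098374149 = 2.7446164715
Denominator 4 − 1 = 3.
2.7446164715 ÷ 3 = 0.9148721572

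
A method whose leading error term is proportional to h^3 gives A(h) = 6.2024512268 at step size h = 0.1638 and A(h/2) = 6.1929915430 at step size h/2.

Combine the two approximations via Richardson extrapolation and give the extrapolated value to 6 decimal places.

6.191640

r = 3: numerator weight 8, denominator 7.
8·6.1929915430 = 49.5439323440; subtract 6.2024512268 → 43.3414811172
R = 43.3414811172/7 = 6.1916401596
Gap between inputs: 9.460e-03; correction applied: −0.0013513834.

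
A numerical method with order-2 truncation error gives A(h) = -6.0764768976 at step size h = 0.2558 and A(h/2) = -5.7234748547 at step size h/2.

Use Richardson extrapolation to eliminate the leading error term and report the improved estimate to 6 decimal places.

-5.605808

Order 2 gives 2^r = 4 and 2^r − 1 = 3.
4·(-5.7234748547) = -22.8938994188; (-22.8938994188) − (-6.0764768976) = -16.8174225212
R = (-16.8174225212)/3 = -5.6058075071
Correction |R − A(h/2)| = 1.177e-01; gap |A(h/2) − A(h)| = 3.530e-01.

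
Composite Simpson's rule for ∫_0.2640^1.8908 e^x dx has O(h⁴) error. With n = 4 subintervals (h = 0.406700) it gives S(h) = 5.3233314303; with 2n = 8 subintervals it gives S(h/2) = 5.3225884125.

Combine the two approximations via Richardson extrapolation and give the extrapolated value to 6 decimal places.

5.322539

Error is O(h^4); halving h shrinks it by 2^4 = 16.
16×5.3225884125 − 5.3233314303 = 79.8380831697
Divide by 2^4 − 1 = 15.
Extrapolated: 79.8380831697 / 15 = 5.3225388780
Gap between inputs: 7.430e-04; correction applied: −0.0000495345.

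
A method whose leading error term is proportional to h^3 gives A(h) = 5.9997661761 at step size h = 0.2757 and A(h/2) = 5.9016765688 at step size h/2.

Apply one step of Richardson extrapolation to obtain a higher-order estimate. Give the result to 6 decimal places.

r = 3, so 2^r = 8.
8×5.9016765688 − 5.9997661761 = 41.2136463743
41.2136463743 ÷ 7 = 5.8876637678

5.887664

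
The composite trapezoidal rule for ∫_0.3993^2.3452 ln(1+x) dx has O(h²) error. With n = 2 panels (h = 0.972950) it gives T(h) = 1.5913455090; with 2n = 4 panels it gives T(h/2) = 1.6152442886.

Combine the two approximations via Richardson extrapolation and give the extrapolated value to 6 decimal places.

Method order is 2; weight 2^2 = 4.
4×1.6152442886 = 6.4609771544; subtract 1.5913455090 → 4.8696316454
Denominator 4 − 1 = 3.
Result: 1.6232105485
Gap between inputs: 2.390e-02; correction applied: +0.0079662599.

1.623211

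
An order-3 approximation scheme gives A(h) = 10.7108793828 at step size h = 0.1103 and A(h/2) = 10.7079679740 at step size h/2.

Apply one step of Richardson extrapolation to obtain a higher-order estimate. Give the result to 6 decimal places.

10.707552

Error is O(h^3); halving h shrinks it by 2^3 = 8.
Numerator 8·A(h/2) − A(h) = 8·10.7079679740 − 10.7108793828 = 74.9528644092
R = 74.9528644092/7 = 10.7075520585
Shift from A(h/2): −0.0004159155.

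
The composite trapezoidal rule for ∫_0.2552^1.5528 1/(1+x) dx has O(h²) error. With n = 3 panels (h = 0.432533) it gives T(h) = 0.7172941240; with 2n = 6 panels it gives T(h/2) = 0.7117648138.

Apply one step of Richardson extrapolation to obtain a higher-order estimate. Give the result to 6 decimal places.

0.709922

Error is O(h^2); halving h shrinks it by 2^2 = 4.
4 × 0.7117648138 = 2.8470592552; subtract 0.7172941240 → 2.1297651312
Divide by 2^2 − 1 = 3.
2.1297651312 ÷ 3 = 0.7099217104
Correction |R − A(h/2)| = 1.843e-03; gap |A(h/2) − A(h)| = 5.529e-03.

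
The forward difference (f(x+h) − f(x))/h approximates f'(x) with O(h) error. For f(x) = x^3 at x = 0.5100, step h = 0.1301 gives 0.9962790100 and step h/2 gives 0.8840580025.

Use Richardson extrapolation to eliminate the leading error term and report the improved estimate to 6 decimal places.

0.771837

r = 1, so 2^r = 2.
2^1*A(h/2) = 1.7681160050; minus A(h) gives 0.7718369950.
R = 0.7718369950/1 = 0.7718369950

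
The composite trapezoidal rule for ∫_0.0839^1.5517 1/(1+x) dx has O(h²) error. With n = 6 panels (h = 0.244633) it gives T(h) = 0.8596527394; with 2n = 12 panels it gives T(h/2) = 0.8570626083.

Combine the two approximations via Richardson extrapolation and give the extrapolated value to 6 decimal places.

0.856199

Error is O(h^2); halving h shrinks it by 2^2 = 4.
Top: 4(0.8570626083) − (0.8596527394) = 2.5685976938
Divide by 2^2 − 1 = 3.
Extrapolated: 2.5685976938 / 3 = 0.8561992313
Correction |R − A(h/2)| = 8.634e-04; gap |A(h/2) − A(h)| = 2.590e-03.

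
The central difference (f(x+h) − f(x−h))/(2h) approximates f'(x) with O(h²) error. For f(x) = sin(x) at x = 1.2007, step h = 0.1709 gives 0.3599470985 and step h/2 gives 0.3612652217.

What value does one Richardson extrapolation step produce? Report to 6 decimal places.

Error is O(h^2); halving h shrinks it by 2^2 = 4.
Numerator 4 × A(h/2) − A(h) = 4 × 0.3612652217 − 0.3599470985 = 1.0851137883
Extrapolated: 1.0851137883 / 3 = 0.3617045961
Gap between inputs: 1.318e-03; correction applied: +0.0004393744.

0.361705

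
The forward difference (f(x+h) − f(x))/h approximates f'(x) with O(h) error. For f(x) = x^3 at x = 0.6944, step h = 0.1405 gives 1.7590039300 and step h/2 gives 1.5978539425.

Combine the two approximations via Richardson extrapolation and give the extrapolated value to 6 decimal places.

1.436704

r = 1: numerator weight 2, denominator 1.
2·1.5978539425 = 3.1957078850; subtract 1.7590039300 → 1.4367039550
R = 1.4367039550/1 = 1.4367039550
Gap between inputs: 1.611e-01; correction applied: −0.1611499875.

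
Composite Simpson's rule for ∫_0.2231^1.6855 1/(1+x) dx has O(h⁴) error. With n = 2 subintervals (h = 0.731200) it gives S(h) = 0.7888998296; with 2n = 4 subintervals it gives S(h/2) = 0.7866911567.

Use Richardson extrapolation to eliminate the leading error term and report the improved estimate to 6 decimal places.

Error is O(h^4); halving h shrinks it by 2^4 = 16.
16×0.7866911567 = 12.5870585072; subtract 0.7888998296 → 11.7981586776
Divide by 2^4 − 1 = 15.
R = 11.7981586776/15 = 0.7865439118
Correction |R − A(h/2)| = 1.472e-04; gap |A(h/2) − A(h)| = 2.209e-03.

0.786544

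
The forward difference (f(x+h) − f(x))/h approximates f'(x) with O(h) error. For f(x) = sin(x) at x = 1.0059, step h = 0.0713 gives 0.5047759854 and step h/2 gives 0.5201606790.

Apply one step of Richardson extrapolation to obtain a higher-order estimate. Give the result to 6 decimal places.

0.535545

r = 1, so 2^r = 2.
2×0.5201606790 − 0.5047759854 = 0.5355453726
Extrapolated: 0.5355453726 / 1 = 0.5355453726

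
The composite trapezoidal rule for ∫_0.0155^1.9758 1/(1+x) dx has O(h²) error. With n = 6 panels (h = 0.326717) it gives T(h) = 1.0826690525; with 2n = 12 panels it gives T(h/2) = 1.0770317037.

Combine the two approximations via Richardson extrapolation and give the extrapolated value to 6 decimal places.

Leading term ∝ h^2; use weight 4 = 2^2.
Top: 4(1.0770317037) − (1.0826690525) = 3.2254577623
3.2254577623 ÷ 3 = 1.0751525874

1.075153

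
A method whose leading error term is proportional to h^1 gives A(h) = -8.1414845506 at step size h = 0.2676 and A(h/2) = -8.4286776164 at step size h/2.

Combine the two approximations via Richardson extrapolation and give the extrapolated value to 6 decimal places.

Leading term ∝ h^1; use weight 2 = 2^1.
2^1*A(h/2) = -16.8573552328; minus A(h) gives -8.7158706822.
(-8.7158706822) ÷ 1 = -8.7158706822

-8.715871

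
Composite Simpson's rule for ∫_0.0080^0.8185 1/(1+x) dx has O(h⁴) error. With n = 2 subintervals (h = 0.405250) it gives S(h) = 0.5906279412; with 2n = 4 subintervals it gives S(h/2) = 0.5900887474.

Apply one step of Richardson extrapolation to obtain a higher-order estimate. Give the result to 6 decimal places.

0.590053

Error is O(h^4); halving h shrinks it by 2^4 = 16.
16 × 0.5900887474 − 0.5906279412 = 8.8507920172
Denominator 16 − 1 = 15.
8.8507920172 ÷ 15 = 0.5900528011
Gap between inputs: 5.392e-04; correction applied: −0.0000359463.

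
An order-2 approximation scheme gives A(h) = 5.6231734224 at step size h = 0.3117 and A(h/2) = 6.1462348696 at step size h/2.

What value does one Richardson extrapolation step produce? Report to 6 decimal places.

Leading term ∝ h^2; use weight 4 = 2^2.
2^2·A(h/2) = 24.5849394784; minus A(h) gives 18.9617660560.
(4·6.1462348696 − 5.6231734224)/(4 − 1) = 6.3205886853
Shift from A(h/2): +0.1743538157.

6.320589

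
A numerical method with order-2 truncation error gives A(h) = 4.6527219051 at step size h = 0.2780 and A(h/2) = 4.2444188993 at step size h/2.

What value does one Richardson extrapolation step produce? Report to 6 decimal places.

4.108318

With r = 2 the leading error scales as h^2, so the weight is 2^2 = 4.
Top: 4(4.2444188993) − (4.6527219051) = 12.3249536921
Divide by 2^2 − 1 = 3.
(4×4.2444188993 − 4.6527219051)/(4 − 1) = 4.1083178974
Correction |R − A(h/2)| = 1.361e-01; gap |A(h/2) − A(h)| = 4.083e-01.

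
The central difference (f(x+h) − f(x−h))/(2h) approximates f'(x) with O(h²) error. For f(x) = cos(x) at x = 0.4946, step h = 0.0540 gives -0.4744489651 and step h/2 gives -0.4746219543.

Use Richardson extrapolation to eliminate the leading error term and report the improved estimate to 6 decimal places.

-0.474680

The method has order 2: 2^2 = 4.
4 × (-0.4746219543) = -1.8984878172; (-1.8984878172) − (-0.4744489651) = -1.4240388521
(4 × (-0.4746219543) − (-0.4744489651))/(4 − 1) = -0.4746796174
Correction |R − A(h/2)| = 5.766e-05; gap |A(h/2) − A(h)| = 1.730e-04.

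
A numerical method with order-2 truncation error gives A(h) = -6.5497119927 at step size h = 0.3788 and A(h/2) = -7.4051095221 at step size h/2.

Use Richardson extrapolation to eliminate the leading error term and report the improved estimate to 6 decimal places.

Leading term ∝ h^2; use weight 4 = 2^2.
Numerator 4·A(h/2) − A(h) = 4·(-7.4051095221) − (-6.5497119927) = -23.0707260957
Denominator 4 − 1 = 3.
R = (-23.0707260957)/3 = -7.6902420319
Gap between inputs: 8.554e-01; correction applied: −0.2851325098.

-7.690242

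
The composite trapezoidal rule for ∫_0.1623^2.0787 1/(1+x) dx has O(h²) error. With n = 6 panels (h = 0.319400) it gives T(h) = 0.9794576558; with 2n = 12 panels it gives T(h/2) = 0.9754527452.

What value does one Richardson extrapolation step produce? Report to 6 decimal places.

0.974118

r = 2: numerator weight 4, denominator 3.
Numerator 4*A(h/2) − A(h) = 4*0.9754527452 − 0.9794576558 = 2.9223533250
Extrapolated: 2.9223533250 / 3 = 0.9741177750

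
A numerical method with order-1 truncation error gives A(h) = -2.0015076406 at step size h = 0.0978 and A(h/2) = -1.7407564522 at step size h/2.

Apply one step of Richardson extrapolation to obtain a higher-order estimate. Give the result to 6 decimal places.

Order 1 gives 2^r = 2 and 2^r − 1 = 1.
2^1×A(h/2) = -3.4815129044; minus A(h) gives -1.4800052638.
Divide by 2^1 − 1 = 1.
R = (-1.4800052638)/1 = -1.4800052638
Gap between inputs: 2.608e-01; correction applied: +0.2607511884.

-1.480005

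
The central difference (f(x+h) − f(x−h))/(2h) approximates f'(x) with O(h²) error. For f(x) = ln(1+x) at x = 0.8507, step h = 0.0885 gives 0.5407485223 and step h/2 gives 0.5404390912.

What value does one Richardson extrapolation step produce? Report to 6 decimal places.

The method has order 2: 2^2 = 4.
A(h/2) − A(h) = 0.5404390912 − 0.5407485223 = -0.0003094311
Divide by 2^2 − 1 = 3: (-0.0003094311)/3 = -0.0001031437
R = A(h/2) + (A(h/2) − A(h))/3 = 0.5404390912 − 0.0001031437 = 0.5403359475
Gap between inputs: 3.094e-04; correction applied: −0.0001031437.

0.540336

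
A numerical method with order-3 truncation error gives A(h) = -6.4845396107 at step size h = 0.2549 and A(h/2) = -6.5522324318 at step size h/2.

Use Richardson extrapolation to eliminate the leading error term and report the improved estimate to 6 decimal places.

Order 3 gives 2^r = 8 and 2^r − 1 = 7.
8·(-6.5522324318) = -52.4178594544; (-52.4178594544) − (-6.4845396107) = -45.9333198437
(-45.9333198437) ÷ 7 = -6.5619028348

-6.561903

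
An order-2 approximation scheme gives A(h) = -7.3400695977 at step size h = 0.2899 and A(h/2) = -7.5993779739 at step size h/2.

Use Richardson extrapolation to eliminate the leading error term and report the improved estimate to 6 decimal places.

-7.685814

Leading term ∝ h^2; use weight 4 = 2^2.
A(h/2) − A(h) = -7.5993779739 − (-7.3400695977) = -0.2593083762
Divide by 2^2 − 1 = 3: (-0.2593083762)/3 = -0.0864361254
R = A(h/2) + (A(h/2) − A(h))/3 = -7.5993779739 − 0.0864361254 = -7.6858140993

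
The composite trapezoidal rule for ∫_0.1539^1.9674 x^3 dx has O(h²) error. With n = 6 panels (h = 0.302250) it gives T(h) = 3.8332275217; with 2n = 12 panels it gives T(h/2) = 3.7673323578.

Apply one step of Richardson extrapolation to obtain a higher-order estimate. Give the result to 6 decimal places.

3.745367

r = 2: numerator weight 4, denominator 3.
Weighted: 15.0693294312 − 3.8332275217 = 11.2361019095
Denominator 4 − 1 = 3.
Extrapolated: 11.2361019095 / 3 = 3.7453673032
Gap between inputs: 6.590e-02; correction applied: −0.0219650546.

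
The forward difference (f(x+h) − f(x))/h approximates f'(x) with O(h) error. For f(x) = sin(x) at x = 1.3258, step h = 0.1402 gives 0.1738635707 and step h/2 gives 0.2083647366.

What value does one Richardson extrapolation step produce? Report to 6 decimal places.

r = 1: numerator weight 2, denominator 1.
2 × 0.2083647366 = 0.4167294732; subtract 0.1738635707 → 0.2428659025
Extrapolated: 0.2428659025 / 1 = 0.2428659025

0.242866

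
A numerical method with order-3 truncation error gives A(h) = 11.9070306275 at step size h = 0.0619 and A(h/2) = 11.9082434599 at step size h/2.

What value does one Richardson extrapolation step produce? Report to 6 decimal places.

The method has order 3: 2^3 = 8.
2^3*A(h/2) = 95.2659476792; minus A(h) gives 83.3589170517.
83.3589170517 ÷ 7 = 11.9084167217
Shift from A(h/2): +0.0001732618.

11.908417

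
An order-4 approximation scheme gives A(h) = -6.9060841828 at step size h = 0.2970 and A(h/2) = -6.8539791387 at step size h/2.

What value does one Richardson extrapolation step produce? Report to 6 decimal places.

Error is O(h^4); halving h shrinks it by 2^4 = 16.
16×(-6.8539791387) = -109.6636662192; subtract (-6.9060841828) → -102.7575820364
Extrapolated: (-102.7575820364) / 15 = -6.8505054691
Correction |R − A(h/2)| = 3.474e-03; gap |A(h/2) − A(h)| = 5.211e-02.

-6.850505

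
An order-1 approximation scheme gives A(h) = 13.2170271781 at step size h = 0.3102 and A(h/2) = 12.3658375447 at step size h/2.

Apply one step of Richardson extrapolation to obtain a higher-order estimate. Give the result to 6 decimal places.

11.514648

Leading term ∝ h^1; use weight 2 = 2^1.
Numerator 2·A(h/2) − A(h) = 2·12.3658375447 − 13.2170271781 = 11.5146479113
Divide by 2^1 − 1 = 1.
(2·12.3658375447 − 13.2170271781)/(2 − 1) = 11.5146479113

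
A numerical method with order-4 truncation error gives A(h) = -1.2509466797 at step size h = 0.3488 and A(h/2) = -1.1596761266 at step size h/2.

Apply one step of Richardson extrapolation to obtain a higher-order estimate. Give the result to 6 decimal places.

The method has order 4: 2^4 = 16.
2^4·A(h/2) = -18.5548180256; minus A(h) gives -17.3038713459.
Divide by 2^4 − 1 = 15.
(16·(-1.1596761266) − (-1.2509466797))/(16 − 1) = -1.1535914231

-1.153591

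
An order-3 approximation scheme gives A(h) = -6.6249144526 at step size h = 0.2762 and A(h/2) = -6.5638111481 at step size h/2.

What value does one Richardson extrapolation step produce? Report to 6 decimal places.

-6.555082

r = 3, so 2^r = 8.
8×(-6.5638111481) − (-6.6249144526) = -45.8855747322
R = (-45.8855747322)/7 = -6.5550821046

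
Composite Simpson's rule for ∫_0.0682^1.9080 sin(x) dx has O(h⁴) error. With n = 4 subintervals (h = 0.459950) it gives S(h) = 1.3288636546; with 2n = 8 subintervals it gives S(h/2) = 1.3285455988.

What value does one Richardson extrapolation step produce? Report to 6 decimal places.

1.328524

Method order is 4; weight 2^4 = 16.
16*1.3285455988 = 21.2567295808; subtract 1.3288636546 → 19.9278659262
Denominator 16 − 1 = 15.
Extrapolated: 19.9278659262 / 15 = 1.3285243951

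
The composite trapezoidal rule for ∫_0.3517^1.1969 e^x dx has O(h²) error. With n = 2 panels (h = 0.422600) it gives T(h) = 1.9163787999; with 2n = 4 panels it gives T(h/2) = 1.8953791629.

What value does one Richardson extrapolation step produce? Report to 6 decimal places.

Leading term ∝ h^2; use weight 4 = 2^2.
Difference of the inputs: 1.8953791629 − 1.9163787999 = -0.0209996370
Correction (A(h/2) − A(h))/(4 − 1) = (-0.0209996370)/3 = -0.0069998790
R = A(h/2) + (A(h/2) − A(h))/3 = 1.8953791629 − 0.0069998790 = 1.8883792839

1.888379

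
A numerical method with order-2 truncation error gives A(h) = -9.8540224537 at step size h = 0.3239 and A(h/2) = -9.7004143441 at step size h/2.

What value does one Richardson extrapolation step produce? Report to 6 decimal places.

-9.649212

r = 2: numerator weight 4, denominator 3.
4×(-9.7004143441) − (-9.8540224537) = -28.9476349227
(4×(-9.7004143441) − (-9.8540224537))/(4 − 1) = -9.6492116409
Correction |R − A(h/2)| = 5.120e-02; gap |A(h/2) − A(h)| = 1.536e-01.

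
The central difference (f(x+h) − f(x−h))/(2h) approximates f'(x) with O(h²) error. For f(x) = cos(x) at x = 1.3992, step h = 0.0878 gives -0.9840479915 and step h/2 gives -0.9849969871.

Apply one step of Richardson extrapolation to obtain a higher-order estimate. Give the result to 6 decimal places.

-0.985313

r = 2: numerator weight 4, denominator 3.
Weighted: (-3.9399879484) − (-0.9840479915) = -2.9559399569
Denominator 4 − 1 = 3.
So the Richardson estimate is -0.9853133190.
Correction |R − A(h/2)| = 3.163e-04; gap |A(h/2) − A(h)| = 9.490e-04.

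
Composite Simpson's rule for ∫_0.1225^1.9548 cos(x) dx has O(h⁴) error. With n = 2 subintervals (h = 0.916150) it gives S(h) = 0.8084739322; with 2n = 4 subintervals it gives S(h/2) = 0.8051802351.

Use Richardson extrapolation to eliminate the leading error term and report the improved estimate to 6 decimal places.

Error is O(h^4); halving h shrinks it by 2^4 = 16.
Numerator 16*A(h/2) − A(h) = 16*0.8051802351 − 0.8084739322 = 12.0744098294
R = 12.0744098294/15 = 0.8049606553
Correction |R − A(h/2)| = 2.196e-04; gap |A(h/2) − A(h)| = 3.294e-03.

0.804961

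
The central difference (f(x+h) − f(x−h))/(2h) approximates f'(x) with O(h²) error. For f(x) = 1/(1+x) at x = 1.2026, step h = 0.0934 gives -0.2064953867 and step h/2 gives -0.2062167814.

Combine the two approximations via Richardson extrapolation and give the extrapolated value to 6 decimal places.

-0.206124

Error is O(h^2); halving h shrinks it by 2^2 = 4.
2^2×A(h/2) = -0.8248671256; minus A(h) gives -0.6183717389.
(4×(-0.2062167814) − (-0.2064953867))/(4 − 1) = -0.2061239130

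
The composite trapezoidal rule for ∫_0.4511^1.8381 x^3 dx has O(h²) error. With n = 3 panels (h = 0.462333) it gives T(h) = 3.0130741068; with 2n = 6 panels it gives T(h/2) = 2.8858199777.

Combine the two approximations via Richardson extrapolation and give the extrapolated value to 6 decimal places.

Order 2 gives 2^r = 4 and 2^r − 1 = 3.
Weighted: 11.5432799108 − 3.0130741068 = 8.5302058040
(4·2.8858199777 − 3.0130741068)/(4 − 1) = 2.8434019347

2.843402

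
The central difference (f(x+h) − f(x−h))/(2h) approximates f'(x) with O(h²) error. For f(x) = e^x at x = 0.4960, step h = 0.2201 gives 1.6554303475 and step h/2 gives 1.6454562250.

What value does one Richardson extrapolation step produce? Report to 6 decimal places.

1.642132

The method has order 2: 2^2 = 4.
A(h/2) − A(h) = 1.6454562250 − 1.6554303475 = -0.0099741225
Divide by 2^2 − 1 = 3: (-0.0099741225)/3 = -0.0033247075
R = A(h/2) + (A(h/2) − A(h))/3 = 1.6454562250 − 0.0033247075 = 1.6421315175
Gap between inputs: 9.974e-03; correction applied: −0.0033247075.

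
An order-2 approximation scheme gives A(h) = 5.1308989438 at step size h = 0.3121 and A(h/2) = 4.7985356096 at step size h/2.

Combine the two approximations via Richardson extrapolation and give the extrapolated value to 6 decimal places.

4.687748

Leading term ∝ h^2; use weight 4 = 2^2.
Weighted: 19.1941424384 − 5.1308989438 = 14.0632434946
Divide by 2^2 − 1 = 3.
Extrapolated: 14.0632434946 / 3 = 4.6877478315
Gap between inputs: 3.324e-01; correction applied: −0.1107877781.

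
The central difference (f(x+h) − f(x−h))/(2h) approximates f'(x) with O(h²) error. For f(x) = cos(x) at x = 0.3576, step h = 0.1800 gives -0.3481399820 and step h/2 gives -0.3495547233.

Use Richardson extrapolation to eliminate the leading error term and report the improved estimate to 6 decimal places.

Order 2 gives 2^r = 4 and 2^r − 1 = 3.
4*(-0.3495547233) = -1.3982188932; (-1.3982188932) − (-0.3481399820) = -1.0500789112
Extrapolated: (-1.0500789112) / 3 = -0.3500263037
Shift from A(h/2): −0.0004715804.

-0.350026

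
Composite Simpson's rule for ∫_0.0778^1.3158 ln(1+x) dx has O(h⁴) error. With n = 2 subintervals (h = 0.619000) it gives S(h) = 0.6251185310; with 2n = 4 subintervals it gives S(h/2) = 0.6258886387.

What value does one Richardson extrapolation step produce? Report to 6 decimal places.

r = 4, so 2^r = 16.
Numerator 16 × A(h/2) − A(h) = 16 × 0.6258886387 − 0.6251185310 = 9.3890996882
Divide by 2^4 − 1 = 15.
(16 × 0.6258886387 − 0.6251185310)/(16 − 1) = 0.6259399792

0.625940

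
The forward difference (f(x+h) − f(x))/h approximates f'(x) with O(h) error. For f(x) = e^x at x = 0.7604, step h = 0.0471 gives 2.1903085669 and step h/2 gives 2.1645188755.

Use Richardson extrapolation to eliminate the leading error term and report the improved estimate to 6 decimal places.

2.138729

Order 1 gives 2^r = 2 and 2^r − 1 = 1.
2*2.1645188755 = 4.3290377510; 4.3290377510 − 2.1903085669 = 2.1387291841
Denominator 2 − 1 = 1.
Extrapolated: 2.1387291841 / 1 = 2.1387291841
Gap between inputs: 2.579e-02; correction applied: −0.0257896914.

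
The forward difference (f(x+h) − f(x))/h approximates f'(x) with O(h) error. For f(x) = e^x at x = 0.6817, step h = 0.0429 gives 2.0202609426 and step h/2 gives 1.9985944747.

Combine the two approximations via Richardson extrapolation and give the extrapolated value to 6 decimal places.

1.976928

The method has order 1: 2^1 = 2.
Top: 2(1.9985944747) − (2.0202609426) = 1.9769280068
Divide by 2^1 − 1 = 1.
Result: 1.9769280068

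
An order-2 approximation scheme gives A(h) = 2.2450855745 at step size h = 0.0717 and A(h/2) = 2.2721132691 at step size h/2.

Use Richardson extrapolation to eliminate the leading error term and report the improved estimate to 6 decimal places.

The method has order 2: 2^2 = 4.
Top: 4(2.2721132691) − (2.2450855745) = 6.8433675019
Divide by 2^2 − 1 = 3.
R = 6.8433675019/3 = 2.2811225006
Correction |R − A(h/2)| = 9.009e-03; gap |A(h/2) − A(h)| = 2.703e-02.

2.281123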